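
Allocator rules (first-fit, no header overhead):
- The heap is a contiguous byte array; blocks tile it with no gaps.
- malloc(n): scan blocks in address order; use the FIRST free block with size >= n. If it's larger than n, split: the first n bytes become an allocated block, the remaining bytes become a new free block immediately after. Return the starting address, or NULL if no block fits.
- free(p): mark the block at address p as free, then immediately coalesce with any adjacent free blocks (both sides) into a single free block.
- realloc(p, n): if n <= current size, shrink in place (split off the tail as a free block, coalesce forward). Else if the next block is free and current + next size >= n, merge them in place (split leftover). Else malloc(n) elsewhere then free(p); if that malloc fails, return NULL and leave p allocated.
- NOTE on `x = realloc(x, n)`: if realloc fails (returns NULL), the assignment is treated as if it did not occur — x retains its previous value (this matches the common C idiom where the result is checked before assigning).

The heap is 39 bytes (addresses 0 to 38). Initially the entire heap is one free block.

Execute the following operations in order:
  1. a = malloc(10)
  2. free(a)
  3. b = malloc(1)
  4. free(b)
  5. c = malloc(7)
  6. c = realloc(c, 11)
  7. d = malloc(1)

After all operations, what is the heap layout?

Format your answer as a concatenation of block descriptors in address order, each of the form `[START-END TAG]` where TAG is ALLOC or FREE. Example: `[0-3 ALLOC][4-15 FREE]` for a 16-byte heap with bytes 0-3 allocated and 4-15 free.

Answer: [0-10 ALLOC][11-11 ALLOC][12-38 FREE]

Derivation:
Op 1: a = malloc(10) -> a = 0; heap: [0-9 ALLOC][10-38 FREE]
Op 2: free(a) -> (freed a); heap: [0-38 FREE]
Op 3: b = malloc(1) -> b = 0; heap: [0-0 ALLOC][1-38 FREE]
Op 4: free(b) -> (freed b); heap: [0-38 FREE]
Op 5: c = malloc(7) -> c = 0; heap: [0-6 ALLOC][7-38 FREE]
Op 6: c = realloc(c, 11) -> c = 0; heap: [0-10 ALLOC][11-38 FREE]
Op 7: d = malloc(1) -> d = 11; heap: [0-10 ALLOC][11-11 ALLOC][12-38 FREE]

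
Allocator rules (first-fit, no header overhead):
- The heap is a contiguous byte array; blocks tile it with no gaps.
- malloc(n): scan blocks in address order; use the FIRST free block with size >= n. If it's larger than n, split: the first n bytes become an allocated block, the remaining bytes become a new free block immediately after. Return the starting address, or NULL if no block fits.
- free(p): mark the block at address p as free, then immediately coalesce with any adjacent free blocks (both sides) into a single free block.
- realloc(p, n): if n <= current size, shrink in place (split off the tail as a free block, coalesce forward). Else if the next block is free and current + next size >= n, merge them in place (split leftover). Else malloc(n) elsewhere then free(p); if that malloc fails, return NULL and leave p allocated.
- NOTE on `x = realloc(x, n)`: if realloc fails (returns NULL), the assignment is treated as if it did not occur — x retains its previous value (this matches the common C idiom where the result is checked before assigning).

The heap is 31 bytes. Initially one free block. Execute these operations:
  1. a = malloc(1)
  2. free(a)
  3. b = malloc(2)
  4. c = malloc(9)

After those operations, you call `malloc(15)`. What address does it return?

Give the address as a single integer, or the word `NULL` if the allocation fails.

Answer: 11

Derivation:
Op 1: a = malloc(1) -> a = 0; heap: [0-0 ALLOC][1-30 FREE]
Op 2: free(a) -> (freed a); heap: [0-30 FREE]
Op 3: b = malloc(2) -> b = 0; heap: [0-1 ALLOC][2-30 FREE]
Op 4: c = malloc(9) -> c = 2; heap: [0-1 ALLOC][2-10 ALLOC][11-30 FREE]
malloc(15): first-fit scan over [0-1 ALLOC][2-10 ALLOC][11-30 FREE] -> 11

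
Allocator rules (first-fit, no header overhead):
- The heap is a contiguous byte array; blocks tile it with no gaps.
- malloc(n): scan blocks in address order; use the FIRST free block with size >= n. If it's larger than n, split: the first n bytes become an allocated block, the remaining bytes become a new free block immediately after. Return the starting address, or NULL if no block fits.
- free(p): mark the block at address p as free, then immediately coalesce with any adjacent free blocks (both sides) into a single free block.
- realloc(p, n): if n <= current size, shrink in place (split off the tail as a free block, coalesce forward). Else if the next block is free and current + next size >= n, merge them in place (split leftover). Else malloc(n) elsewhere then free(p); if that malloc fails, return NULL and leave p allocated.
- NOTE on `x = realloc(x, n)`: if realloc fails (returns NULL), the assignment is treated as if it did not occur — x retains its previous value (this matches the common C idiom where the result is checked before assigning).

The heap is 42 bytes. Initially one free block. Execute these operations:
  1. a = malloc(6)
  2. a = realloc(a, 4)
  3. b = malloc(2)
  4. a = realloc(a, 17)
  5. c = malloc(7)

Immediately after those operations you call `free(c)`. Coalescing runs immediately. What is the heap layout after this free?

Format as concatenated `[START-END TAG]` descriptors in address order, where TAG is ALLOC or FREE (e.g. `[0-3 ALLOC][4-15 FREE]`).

Op 1: a = malloc(6) -> a = 0; heap: [0-5 ALLOC][6-41 FREE]
Op 2: a = realloc(a, 4) -> a = 0; heap: [0-3 ALLOC][4-41 FREE]
Op 3: b = malloc(2) -> b = 4; heap: [0-3 ALLOC][4-5 ALLOC][6-41 FREE]
Op 4: a = realloc(a, 17) -> a = 6; heap: [0-3 FREE][4-5 ALLOC][6-22 ALLOC][23-41 FREE]
Op 5: c = malloc(7) -> c = 23; heap: [0-3 FREE][4-5 ALLOC][6-22 ALLOC][23-29 ALLOC][30-41 FREE]
free(c): c = 23 -> block [23-29 ALLOC]; mark free, coalesce with adjacent free neighbors -> [0-3 FREE][4-5 ALLOC][6-22 ALLOC][23-41 FREE]

Answer: [0-3 FREE][4-5 ALLOC][6-22 ALLOC][23-41 FREE]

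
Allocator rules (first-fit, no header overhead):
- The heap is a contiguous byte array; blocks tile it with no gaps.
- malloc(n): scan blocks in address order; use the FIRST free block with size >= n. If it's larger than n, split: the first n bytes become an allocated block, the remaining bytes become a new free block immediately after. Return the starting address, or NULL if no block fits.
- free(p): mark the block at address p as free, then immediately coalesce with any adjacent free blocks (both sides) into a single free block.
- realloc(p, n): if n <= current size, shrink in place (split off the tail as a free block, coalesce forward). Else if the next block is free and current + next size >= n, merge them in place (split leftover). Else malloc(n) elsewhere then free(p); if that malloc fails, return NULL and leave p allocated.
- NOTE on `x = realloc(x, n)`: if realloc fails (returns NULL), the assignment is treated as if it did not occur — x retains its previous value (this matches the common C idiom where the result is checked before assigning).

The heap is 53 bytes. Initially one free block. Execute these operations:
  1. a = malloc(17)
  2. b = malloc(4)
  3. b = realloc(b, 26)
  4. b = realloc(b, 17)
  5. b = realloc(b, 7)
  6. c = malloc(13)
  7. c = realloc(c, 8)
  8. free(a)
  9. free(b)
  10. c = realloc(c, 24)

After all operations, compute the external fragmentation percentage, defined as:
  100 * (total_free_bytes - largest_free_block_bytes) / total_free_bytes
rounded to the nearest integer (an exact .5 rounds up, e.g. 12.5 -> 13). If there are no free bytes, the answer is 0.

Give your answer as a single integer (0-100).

Answer: 17

Derivation:
Op 1: a = malloc(17) -> a = 0; heap: [0-16 ALLOC][17-52 FREE]
Op 2: b = malloc(4) -> b = 17; heap: [0-16 ALLOC][17-20 ALLOC][21-52 FREE]
Op 3: b = realloc(b, 26) -> b = 17; heap: [0-16 ALLOC][17-42 ALLOC][43-52 FREE]
Op 4: b = realloc(b, 17) -> b = 17; heap: [0-16 ALLOC][17-33 ALLOC][34-52 FREE]
Op 5: b = realloc(b, 7) -> b = 17; heap: [0-16 ALLOC][17-23 ALLOC][24-52 FREE]
Op 6: c = malloc(13) -> c = 24; heap: [0-16 ALLOC][17-23 ALLOC][24-36 ALLOC][37-52 FREE]
Op 7: c = realloc(c, 8) -> c = 24; heap: [0-16 ALLOC][17-23 ALLOC][24-31 ALLOC][32-52 FREE]
Op 8: free(a) -> (freed a); heap: [0-16 FREE][17-23 ALLOC][24-31 ALLOC][32-52 FREE]
Op 9: free(b) -> (freed b); heap: [0-23 FREE][24-31 ALLOC][32-52 FREE]
Op 10: c = realloc(c, 24) -> c = 24; heap: [0-23 FREE][24-47 ALLOC][48-52 FREE]
Free blocks: [24 5] total_free=29 largest=24 -> 100*(29-24)/29 = 500/29 ≈ 17.241 -> rounds to 17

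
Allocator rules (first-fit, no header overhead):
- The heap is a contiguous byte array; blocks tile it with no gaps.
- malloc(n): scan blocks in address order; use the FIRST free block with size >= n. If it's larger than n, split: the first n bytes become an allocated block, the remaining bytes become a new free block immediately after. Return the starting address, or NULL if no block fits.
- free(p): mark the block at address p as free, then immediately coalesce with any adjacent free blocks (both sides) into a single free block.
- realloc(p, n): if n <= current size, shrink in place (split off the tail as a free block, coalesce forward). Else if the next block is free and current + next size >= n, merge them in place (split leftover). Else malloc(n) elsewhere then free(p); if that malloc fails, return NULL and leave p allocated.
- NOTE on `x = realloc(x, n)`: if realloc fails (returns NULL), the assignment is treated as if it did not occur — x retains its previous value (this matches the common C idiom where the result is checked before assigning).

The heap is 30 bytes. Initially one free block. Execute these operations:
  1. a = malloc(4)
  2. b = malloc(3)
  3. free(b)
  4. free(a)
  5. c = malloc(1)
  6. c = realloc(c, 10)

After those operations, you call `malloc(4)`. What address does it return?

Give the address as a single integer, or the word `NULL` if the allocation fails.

Op 1: a = malloc(4) -> a = 0; heap: [0-3 ALLOC][4-29 FREE]
Op 2: b = malloc(3) -> b = 4; heap: [0-3 ALLOC][4-6 ALLOC][7-29 FREE]
Op 3: free(b) -> (freed b); heap: [0-3 ALLOC][4-29 FREE]
Op 4: free(a) -> (freed a); heap: [0-29 FREE]
Op 5: c = malloc(1) -> c = 0; heap: [0-0 ALLOC][1-29 FREE]
Op 6: c = realloc(c, 10) -> c = 0; heap: [0-9 ALLOC][10-29 FREE]
malloc(4): first-fit scan over [0-9 ALLOC][10-29 FREE] -> 10

Answer: 10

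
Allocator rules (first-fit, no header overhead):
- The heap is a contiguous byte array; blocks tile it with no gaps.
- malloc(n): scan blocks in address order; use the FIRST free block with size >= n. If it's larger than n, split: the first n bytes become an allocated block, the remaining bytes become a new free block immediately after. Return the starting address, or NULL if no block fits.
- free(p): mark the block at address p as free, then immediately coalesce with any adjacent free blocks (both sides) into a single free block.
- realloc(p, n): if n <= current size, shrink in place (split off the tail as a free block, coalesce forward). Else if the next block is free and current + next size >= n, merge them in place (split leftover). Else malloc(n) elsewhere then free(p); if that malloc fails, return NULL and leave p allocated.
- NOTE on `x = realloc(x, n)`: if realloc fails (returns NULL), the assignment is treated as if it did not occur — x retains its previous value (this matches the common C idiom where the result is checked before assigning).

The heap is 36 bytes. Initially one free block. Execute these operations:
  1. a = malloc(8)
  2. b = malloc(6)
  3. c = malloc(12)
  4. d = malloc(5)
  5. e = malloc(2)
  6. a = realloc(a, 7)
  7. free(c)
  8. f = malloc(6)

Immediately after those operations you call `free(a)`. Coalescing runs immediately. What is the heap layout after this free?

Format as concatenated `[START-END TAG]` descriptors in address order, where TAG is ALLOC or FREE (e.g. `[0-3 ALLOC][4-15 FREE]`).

Op 1: a = malloc(8) -> a = 0; heap: [0-7 ALLOC][8-35 FREE]
Op 2: b = malloc(6) -> b = 8; heap: [0-7 ALLOC][8-13 ALLOC][14-35 FREE]
Op 3: c = malloc(12) -> c = 14; heap: [0-7 ALLOC][8-13 ALLOC][14-25 ALLOC][26-35 FREE]
Op 4: d = malloc(5) -> d = 26; heap: [0-7 ALLOC][8-13 ALLOC][14-25 ALLOC][26-30 ALLOC][31-35 FREE]
Op 5: e = malloc(2) -> e = 31; heap: [0-7 ALLOC][8-13 ALLOC][14-25 ALLOC][26-30 ALLOC][31-32 ALLOC][33-35 FREE]
Op 6: a = realloc(a, 7) -> a = 0; heap: [0-6 ALLOC][7-7 FREE][8-13 ALLOC][14-25 ALLOC][26-30 ALLOC][31-32 ALLOC][33-35 FREE]
Op 7: free(c) -> (freed c); heap: [0-6 ALLOC][7-7 FREE][8-13 ALLOC][14-25 FREE][26-30 ALLOC][31-32 ALLOC][33-35 FREE]
Op 8: f = malloc(6) -> f = 14; heap: [0-6 ALLOC][7-7 FREE][8-13 ALLOC][14-19 ALLOC][20-25 FREE][26-30 ALLOC][31-32 ALLOC][33-35 FREE]
free(a): a = 0 -> block [0-6 ALLOC]; mark free, coalesce with adjacent free neighbors -> [0-7 FREE][8-13 ALLOC][14-19 ALLOC][20-25 FREE][26-30 ALLOC][31-32 ALLOC][33-35 FREE]

Answer: [0-7 FREE][8-13 ALLOC][14-19 ALLOC][20-25 FREE][26-30 ALLOC][31-32 ALLOC][33-35 FREE]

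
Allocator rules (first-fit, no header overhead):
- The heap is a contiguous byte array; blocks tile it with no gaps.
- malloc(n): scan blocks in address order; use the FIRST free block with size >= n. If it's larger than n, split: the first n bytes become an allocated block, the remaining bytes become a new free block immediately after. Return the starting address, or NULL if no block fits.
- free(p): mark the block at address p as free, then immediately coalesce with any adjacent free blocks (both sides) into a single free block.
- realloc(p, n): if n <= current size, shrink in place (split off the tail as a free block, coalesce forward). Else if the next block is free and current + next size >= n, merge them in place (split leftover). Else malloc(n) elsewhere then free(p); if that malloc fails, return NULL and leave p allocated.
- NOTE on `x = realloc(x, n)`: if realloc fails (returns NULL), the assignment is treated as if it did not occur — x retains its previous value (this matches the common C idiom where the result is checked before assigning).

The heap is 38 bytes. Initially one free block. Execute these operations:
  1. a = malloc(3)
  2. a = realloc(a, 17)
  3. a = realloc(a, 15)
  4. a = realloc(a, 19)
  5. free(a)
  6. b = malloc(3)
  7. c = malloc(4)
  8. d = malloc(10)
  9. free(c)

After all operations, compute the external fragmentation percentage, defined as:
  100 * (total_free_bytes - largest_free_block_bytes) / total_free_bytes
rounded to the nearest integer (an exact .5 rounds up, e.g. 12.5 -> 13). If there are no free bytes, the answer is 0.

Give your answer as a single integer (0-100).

Answer: 16

Derivation:
Op 1: a = malloc(3) -> a = 0; heap: [0-2 ALLOC][3-37 FREE]
Op 2: a = realloc(a, 17) -> a = 0; heap: [0-16 ALLOC][17-37 FREE]
Op 3: a = realloc(a, 15) -> a = 0; heap: [0-14 ALLOC][15-37 FREE]
Op 4: a = realloc(a, 19) -> a = 0; heap: [0-18 ALLOC][19-37 FREE]
Op 5: free(a) -> (freed a); heap: [0-37 FREE]
Op 6: b = malloc(3) -> b = 0; heap: [0-2 ALLOC][3-37 FREE]
Op 7: c = malloc(4) -> c = 3; heap: [0-2 ALLOC][3-6 ALLOC][7-37 FREE]
Op 8: d = malloc(10) -> d = 7; heap: [0-2 ALLOC][3-6 ALLOC][7-16 ALLOC][17-37 FREE]
Op 9: free(c) -> (freed c); heap: [0-2 ALLOC][3-6 FREE][7-16 ALLOC][17-37 FREE]
Free blocks: [4 21] total_free=25 largest=21 -> 100*(25-21)/25 = 400/25 = 16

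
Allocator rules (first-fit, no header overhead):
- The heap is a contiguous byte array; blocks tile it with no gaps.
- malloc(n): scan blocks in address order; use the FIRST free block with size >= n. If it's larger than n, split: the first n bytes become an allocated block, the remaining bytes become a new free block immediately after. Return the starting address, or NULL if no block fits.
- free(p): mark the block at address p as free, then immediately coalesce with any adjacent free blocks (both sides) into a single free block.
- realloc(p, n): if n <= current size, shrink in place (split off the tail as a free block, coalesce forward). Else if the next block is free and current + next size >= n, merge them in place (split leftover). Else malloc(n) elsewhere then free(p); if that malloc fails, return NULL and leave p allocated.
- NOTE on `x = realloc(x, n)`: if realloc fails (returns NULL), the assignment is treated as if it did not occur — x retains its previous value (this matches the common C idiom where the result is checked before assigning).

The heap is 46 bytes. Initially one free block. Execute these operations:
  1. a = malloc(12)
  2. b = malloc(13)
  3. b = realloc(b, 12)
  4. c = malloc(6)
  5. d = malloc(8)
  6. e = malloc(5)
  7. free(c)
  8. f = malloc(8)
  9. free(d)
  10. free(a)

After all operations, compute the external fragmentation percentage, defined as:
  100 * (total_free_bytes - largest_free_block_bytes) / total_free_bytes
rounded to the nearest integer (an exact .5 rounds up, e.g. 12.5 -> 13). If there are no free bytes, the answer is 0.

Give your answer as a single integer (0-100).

Answer: 52

Derivation:
Op 1: a = malloc(12) -> a = 0; heap: [0-11 ALLOC][12-45 FREE]
Op 2: b = malloc(13) -> b = 12; heap: [0-11 ALLOC][12-24 ALLOC][25-45 FREE]
Op 3: b = realloc(b, 12) -> b = 12; heap: [0-11 ALLOC][12-23 ALLOC][24-45 FREE]
Op 4: c = malloc(6) -> c = 24; heap: [0-11 ALLOC][12-23 ALLOC][24-29 ALLOC][30-45 FREE]
Op 5: d = malloc(8) -> d = 30; heap: [0-11 ALLOC][12-23 ALLOC][24-29 ALLOC][30-37 ALLOC][38-45 FREE]
Op 6: e = malloc(5) -> e = 38; heap: [0-11 ALLOC][12-23 ALLOC][24-29 ALLOC][30-37 ALLOC][38-42 ALLOC][43-45 FREE]
Op 7: free(c) -> (freed c); heap: [0-11 ALLOC][12-23 ALLOC][24-29 FREE][30-37 ALLOC][38-42 ALLOC][43-45 FREE]
Op 8: f = malloc(8) -> f = NULL; heap: [0-11 ALLOC][12-23 ALLOC][24-29 FREE][30-37 ALLOC][38-42 ALLOC][43-45 FREE]
Op 9: free(d) -> (freed d); heap: [0-11 ALLOC][12-23 ALLOC][24-37 FREE][38-42 ALLOC][43-45 FREE]
Op 10: free(a) -> (freed a); heap: [0-11 FREE][12-23 ALLOC][24-37 FREE][38-42 ALLOC][43-45 FREE]
Free blocks: [12 14 3] total_free=29 largest=14 -> 100*(29-14)/29 = 1500/29 ≈ 51.724 -> rounds to 52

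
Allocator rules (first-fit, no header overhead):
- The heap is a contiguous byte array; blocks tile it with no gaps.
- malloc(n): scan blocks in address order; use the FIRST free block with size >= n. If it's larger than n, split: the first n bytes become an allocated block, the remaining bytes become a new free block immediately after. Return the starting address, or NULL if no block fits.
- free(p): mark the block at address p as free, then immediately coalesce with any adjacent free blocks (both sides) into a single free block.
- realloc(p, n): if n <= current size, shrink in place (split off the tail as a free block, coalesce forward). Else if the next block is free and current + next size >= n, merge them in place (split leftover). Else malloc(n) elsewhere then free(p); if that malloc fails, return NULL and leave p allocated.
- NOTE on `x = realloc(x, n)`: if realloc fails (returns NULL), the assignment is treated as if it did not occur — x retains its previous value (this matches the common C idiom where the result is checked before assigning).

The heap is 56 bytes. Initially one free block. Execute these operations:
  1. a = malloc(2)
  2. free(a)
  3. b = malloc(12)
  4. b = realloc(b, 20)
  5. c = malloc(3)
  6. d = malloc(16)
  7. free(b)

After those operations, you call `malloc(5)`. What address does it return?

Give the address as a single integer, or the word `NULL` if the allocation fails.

Op 1: a = malloc(2) -> a = 0; heap: [0-1 ALLOC][2-55 FREE]
Op 2: free(a) -> (freed a); heap: [0-55 FREE]
Op 3: b = malloc(12) -> b = 0; heap: [0-11 ALLOC][12-55 FREE]
Op 4: b = realloc(b, 20) -> b = 0; heap: [0-19 ALLOC][20-55 FREE]
Op 5: c = malloc(3) -> c = 20; heap: [0-19 ALLOC][20-22 ALLOC][23-55 FREE]
Op 6: d = malloc(16) -> d = 23; heap: [0-19 ALLOC][20-22 ALLOC][23-38 ALLOC][39-55 FREE]
Op 7: free(b) -> (freed b); heap: [0-19 FREE][20-22 ALLOC][23-38 ALLOC][39-55 FREE]
malloc(5): first-fit scan over [0-19 FREE][20-22 ALLOC][23-38 ALLOC][39-55 FREE] -> 0

Answer: 0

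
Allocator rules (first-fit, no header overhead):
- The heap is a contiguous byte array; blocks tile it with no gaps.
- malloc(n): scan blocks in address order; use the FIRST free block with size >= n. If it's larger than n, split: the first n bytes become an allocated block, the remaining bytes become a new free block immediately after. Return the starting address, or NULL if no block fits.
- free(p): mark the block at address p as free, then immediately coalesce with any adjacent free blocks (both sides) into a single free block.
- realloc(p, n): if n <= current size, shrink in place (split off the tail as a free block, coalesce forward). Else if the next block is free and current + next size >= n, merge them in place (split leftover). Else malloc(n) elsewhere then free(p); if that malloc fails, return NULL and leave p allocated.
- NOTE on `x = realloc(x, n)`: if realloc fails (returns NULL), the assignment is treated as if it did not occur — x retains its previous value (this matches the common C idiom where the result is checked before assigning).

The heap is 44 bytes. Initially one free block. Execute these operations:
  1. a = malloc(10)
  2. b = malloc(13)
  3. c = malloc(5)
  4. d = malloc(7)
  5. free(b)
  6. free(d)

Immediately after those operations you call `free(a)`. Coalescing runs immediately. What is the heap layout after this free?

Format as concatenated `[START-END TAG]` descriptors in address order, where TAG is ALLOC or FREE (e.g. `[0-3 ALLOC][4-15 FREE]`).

Answer: [0-22 FREE][23-27 ALLOC][28-43 FREE]

Derivation:
Op 1: a = malloc(10) -> a = 0; heap: [0-9 ALLOC][10-43 FREE]
Op 2: b = malloc(13) -> b = 10; heap: [0-9 ALLOC][10-22 ALLOC][23-43 FREE]
Op 3: c = malloc(5) -> c = 23; heap: [0-9 ALLOC][10-22 ALLOC][23-27 ALLOC][28-43 FREE]
Op 4: d = malloc(7) -> d = 28; heap: [0-9 ALLOC][10-22 ALLOC][23-27 ALLOC][28-34 ALLOC][35-43 FREE]
Op 5: free(b) -> (freed b); heap: [0-9 ALLOC][10-22 FREE][23-27 ALLOC][28-34 ALLOC][35-43 FREE]
Op 6: free(d) -> (freed d); heap: [0-9 ALLOC][10-22 FREE][23-27 ALLOC][28-43 FREE]
free(a): a = 0 -> block [0-9 ALLOC]; mark free, coalesce with adjacent free neighbors -> [0-22 FREE][23-27 ALLOC][28-43 FREE]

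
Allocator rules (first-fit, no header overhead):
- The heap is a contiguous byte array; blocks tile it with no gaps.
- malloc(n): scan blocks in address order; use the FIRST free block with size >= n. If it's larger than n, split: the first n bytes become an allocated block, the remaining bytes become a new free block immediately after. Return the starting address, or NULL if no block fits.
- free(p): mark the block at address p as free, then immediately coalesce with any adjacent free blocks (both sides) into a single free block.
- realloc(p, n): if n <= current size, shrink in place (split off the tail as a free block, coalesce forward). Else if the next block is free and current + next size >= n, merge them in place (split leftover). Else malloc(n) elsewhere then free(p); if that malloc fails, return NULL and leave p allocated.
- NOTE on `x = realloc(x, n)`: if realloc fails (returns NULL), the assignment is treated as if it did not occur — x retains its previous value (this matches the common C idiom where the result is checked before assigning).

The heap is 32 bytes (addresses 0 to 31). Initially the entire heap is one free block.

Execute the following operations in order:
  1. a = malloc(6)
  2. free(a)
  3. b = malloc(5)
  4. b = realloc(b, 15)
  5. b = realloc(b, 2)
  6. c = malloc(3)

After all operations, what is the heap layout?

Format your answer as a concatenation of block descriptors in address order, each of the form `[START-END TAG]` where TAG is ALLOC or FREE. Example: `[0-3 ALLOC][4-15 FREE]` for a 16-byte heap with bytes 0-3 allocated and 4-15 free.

Op 1: a = malloc(6) -> a = 0; heap: [0-5 ALLOC][6-31 FREE]
Op 2: free(a) -> (freed a); heap: [0-31 FREE]
Op 3: b = malloc(5) -> b = 0; heap: [0-4 ALLOC][5-31 FREE]
Op 4: b = realloc(b, 15) -> b = 0; heap: [0-14 ALLOC][15-31 FREE]
Op 5: b = realloc(b, 2) -> b = 0; heap: [0-1 ALLOC][2-31 FREE]
Op 6: c = malloc(3) -> c = 2; heap: [0-1 ALLOC][2-4 ALLOC][5-31 FREE]

Answer: [0-1 ALLOC][2-4 ALLOC][5-31 FREE]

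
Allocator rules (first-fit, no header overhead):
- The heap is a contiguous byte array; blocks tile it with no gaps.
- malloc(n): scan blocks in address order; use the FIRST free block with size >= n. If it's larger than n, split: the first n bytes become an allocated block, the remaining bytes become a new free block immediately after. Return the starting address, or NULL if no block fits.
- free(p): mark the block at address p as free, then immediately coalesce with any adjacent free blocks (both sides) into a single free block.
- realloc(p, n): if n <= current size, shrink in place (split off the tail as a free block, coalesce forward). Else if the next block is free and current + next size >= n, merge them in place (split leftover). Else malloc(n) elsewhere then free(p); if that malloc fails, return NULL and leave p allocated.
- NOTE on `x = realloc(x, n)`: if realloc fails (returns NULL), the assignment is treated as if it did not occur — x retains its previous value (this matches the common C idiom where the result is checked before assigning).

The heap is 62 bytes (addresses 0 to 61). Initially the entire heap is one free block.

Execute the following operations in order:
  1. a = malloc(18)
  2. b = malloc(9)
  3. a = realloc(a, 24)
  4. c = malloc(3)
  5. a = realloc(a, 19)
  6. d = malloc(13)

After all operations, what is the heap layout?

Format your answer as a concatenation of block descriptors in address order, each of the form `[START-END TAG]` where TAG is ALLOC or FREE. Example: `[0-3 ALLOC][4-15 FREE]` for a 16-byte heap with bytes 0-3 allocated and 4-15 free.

Op 1: a = malloc(18) -> a = 0; heap: [0-17 ALLOC][18-61 FREE]
Op 2: b = malloc(9) -> b = 18; heap: [0-17 ALLOC][18-26 ALLOC][27-61 FREE]
Op 3: a = realloc(a, 24) -> a = 27; heap: [0-17 FREE][18-26 ALLOC][27-50 ALLOC][51-61 FREE]
Op 4: c = malloc(3) -> c = 0; heap: [0-2 ALLOC][3-17 FREE][18-26 ALLOC][27-50 ALLOC][51-61 FREE]
Op 5: a = realloc(a, 19) -> a = 27; heap: [0-2 ALLOC][3-17 FREE][18-26 ALLOC][27-45 ALLOC][46-61 FREE]
Op 6: d = malloc(13) -> d = 3; heap: [0-2 ALLOC][3-15 ALLOC][16-17 FREE][18-26 ALLOC][27-45 ALLOC][46-61 FREE]

Answer: [0-2 ALLOC][3-15 ALLOC][16-17 FREE][18-26 ALLOC][27-45 ALLOC][46-61 FREE]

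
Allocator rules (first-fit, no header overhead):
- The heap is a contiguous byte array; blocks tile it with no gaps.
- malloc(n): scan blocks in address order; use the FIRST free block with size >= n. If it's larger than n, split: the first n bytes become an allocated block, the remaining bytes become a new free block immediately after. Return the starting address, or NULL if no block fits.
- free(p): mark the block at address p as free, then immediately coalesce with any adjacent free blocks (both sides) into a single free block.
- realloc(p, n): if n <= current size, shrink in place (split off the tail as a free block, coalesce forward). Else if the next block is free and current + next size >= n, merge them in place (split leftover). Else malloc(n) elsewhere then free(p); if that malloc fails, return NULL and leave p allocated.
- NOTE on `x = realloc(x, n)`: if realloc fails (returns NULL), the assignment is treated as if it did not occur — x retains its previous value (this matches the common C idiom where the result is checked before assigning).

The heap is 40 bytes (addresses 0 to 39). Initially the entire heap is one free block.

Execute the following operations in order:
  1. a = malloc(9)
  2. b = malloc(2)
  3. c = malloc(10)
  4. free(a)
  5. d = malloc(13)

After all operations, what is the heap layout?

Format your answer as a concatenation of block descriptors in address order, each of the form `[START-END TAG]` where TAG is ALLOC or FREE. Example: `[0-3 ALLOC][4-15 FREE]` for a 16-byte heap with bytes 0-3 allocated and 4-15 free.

Op 1: a = malloc(9) -> a = 0; heap: [0-8 ALLOC][9-39 FREE]
Op 2: b = malloc(2) -> b = 9; heap: [0-8 ALLOC][9-10 ALLOC][11-39 FREE]
Op 3: c = malloc(10) -> c = 11; heap: [0-8 ALLOC][9-10 ALLOC][11-20 ALLOC][21-39 FREE]
Op 4: free(a) -> (freed a); heap: [0-8 FREE][9-10 ALLOC][11-20 ALLOC][21-39 FREE]
Op 5: d = malloc(13) -> d = 21; heap: [0-8 FREE][9-10 ALLOC][11-20 ALLOC][21-33 ALLOC][34-39 FREE]

Answer: [0-8 FREE][9-10 ALLOC][11-20 ALLOC][21-33 ALLOC][34-39 FREE]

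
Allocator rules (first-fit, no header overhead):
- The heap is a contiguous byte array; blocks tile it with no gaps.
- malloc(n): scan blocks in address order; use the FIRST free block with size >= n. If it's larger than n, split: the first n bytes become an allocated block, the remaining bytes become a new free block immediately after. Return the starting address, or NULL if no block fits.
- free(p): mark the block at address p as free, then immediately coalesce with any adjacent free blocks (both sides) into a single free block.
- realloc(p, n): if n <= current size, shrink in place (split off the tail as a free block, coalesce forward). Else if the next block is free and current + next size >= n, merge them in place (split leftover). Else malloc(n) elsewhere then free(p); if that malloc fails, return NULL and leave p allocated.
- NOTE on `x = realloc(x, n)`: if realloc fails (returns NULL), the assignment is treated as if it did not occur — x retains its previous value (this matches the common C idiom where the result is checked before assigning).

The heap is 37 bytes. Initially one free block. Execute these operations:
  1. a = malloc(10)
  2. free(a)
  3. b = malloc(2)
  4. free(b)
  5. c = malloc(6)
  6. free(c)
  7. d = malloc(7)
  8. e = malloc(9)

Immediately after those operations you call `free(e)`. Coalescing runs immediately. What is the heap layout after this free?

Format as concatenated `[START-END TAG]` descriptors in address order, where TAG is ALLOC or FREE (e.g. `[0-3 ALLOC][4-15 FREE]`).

Op 1: a = malloc(10) -> a = 0; heap: [0-9 ALLOC][10-36 FREE]
Op 2: free(a) -> (freed a); heap: [0-36 FREE]
Op 3: b = malloc(2) -> b = 0; heap: [0-1 ALLOC][2-36 FREE]
Op 4: free(b) -> (freed b); heap: [0-36 FREE]
Op 5: c = malloc(6) -> c = 0; heap: [0-5 ALLOC][6-36 FREE]
Op 6: free(c) -> (freed c); heap: [0-36 FREE]
Op 7: d = malloc(7) -> d = 0; heap: [0-6 ALLOC][7-36 FREE]
Op 8: e = malloc(9) -> e = 7; heap: [0-6 ALLOC][7-15 ALLOC][16-36 FREE]
free(e): e = 7 -> block [7-15 ALLOC]; mark free, coalesce with adjacent free neighbors -> [0-6 ALLOC][7-36 FREE]

Answer: [0-6 ALLOC][7-36 FREE]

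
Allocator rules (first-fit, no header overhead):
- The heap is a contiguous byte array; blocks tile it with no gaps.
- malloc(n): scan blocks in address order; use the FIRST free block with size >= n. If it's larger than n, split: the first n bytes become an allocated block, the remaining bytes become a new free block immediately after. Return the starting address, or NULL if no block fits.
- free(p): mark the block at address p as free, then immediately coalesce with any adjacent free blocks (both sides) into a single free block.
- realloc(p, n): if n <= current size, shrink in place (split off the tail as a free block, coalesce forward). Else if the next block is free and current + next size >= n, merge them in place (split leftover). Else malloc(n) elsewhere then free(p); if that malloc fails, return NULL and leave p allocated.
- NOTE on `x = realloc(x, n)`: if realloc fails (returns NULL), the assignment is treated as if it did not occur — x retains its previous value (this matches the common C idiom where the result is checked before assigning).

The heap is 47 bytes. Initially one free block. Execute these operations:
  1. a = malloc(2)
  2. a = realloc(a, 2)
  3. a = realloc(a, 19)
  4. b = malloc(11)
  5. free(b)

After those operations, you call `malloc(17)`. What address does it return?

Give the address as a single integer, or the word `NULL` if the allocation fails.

Answer: 19

Derivation:
Op 1: a = malloc(2) -> a = 0; heap: [0-1 ALLOC][2-46 FREE]
Op 2: a = realloc(a, 2) -> a = 0; heap: [0-1 ALLOC][2-46 FREE]
Op 3: a = realloc(a, 19) -> a = 0; heap: [0-18 ALLOC][19-46 FREE]
Op 4: b = malloc(11) -> b = 19; heap: [0-18 ALLOC][19-29 ALLOC][30-46 FREE]
Op 5: free(b) -> (freed b); heap: [0-18 ALLOC][19-46 FREE]
malloc(17): first-fit scan over [0-18 ALLOC][19-46 FREE] -> 19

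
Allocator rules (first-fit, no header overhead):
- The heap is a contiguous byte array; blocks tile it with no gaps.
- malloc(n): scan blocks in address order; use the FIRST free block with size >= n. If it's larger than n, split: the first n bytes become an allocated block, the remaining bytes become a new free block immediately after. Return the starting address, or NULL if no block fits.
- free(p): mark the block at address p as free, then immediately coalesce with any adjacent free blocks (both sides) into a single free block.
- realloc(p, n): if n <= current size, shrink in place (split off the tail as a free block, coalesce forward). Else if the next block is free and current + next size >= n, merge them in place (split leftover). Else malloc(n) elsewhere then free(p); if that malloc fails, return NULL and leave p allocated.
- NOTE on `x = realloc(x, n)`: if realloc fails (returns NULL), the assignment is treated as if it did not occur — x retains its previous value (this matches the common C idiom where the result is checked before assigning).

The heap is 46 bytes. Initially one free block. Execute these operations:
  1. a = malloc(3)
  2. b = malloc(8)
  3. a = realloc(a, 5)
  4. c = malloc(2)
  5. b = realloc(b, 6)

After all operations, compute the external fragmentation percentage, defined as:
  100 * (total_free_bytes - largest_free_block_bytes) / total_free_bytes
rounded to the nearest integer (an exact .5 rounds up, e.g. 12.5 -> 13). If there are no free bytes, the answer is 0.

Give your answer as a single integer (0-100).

Op 1: a = malloc(3) -> a = 0; heap: [0-2 ALLOC][3-45 FREE]
Op 2: b = malloc(8) -> b = 3; heap: [0-2 ALLOC][3-10 ALLOC][11-45 FREE]
Op 3: a = realloc(a, 5) -> a = 11; heap: [0-2 FREE][3-10 ALLOC][11-15 ALLOC][16-45 FREE]
Op 4: c = malloc(2) -> c = 0; heap: [0-1 ALLOC][2-2 FREE][3-10 ALLOC][11-15 ALLOC][16-45 FREE]
Op 5: b = realloc(b, 6) -> b = 3; heap: [0-1 ALLOC][2-2 FREE][3-8 ALLOC][9-10 FREE][11-15 ALLOC][16-45 FREE]
Free blocks: [1 2 30] total_free=33 largest=30 -> 100*(33-30)/33 = 300/33 ≈ 9.091 -> rounds to 9

Answer: 9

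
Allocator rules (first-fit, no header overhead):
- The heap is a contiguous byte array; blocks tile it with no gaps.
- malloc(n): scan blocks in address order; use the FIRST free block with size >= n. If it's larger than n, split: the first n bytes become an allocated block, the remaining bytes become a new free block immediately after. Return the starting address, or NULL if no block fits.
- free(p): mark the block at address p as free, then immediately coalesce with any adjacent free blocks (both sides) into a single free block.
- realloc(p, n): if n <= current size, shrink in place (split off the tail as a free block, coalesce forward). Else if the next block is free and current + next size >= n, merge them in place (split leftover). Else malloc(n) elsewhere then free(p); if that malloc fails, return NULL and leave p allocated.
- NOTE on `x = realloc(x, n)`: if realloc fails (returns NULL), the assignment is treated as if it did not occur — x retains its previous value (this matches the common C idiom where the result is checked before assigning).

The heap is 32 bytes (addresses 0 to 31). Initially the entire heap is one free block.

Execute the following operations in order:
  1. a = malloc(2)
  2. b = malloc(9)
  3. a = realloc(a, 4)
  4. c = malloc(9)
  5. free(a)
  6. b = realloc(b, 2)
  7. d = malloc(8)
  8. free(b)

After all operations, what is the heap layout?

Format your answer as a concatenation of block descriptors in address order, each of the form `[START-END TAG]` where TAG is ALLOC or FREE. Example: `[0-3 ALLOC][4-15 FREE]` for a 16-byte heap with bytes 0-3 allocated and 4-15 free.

Answer: [0-3 FREE][4-11 ALLOC][12-14 FREE][15-23 ALLOC][24-31 FREE]

Derivation:
Op 1: a = malloc(2) -> a = 0; heap: [0-1 ALLOC][2-31 FREE]
Op 2: b = malloc(9) -> b = 2; heap: [0-1 ALLOC][2-10 ALLOC][11-31 FREE]
Op 3: a = realloc(a, 4) -> a = 11; heap: [0-1 FREE][2-10 ALLOC][11-14 ALLOC][15-31 FREE]
Op 4: c = malloc(9) -> c = 15; heap: [0-1 FREE][2-10 ALLOC][11-14 ALLOC][15-23 ALLOC][24-31 FREE]
Op 5: free(a) -> (freed a); heap: [0-1 FREE][2-10 ALLOC][11-14 FREE][15-23 ALLOC][24-31 FREE]
Op 6: b = realloc(b, 2) -> b = 2; heap: [0-1 FREE][2-3 ALLOC][4-14 FREE][15-23 ALLOC][24-31 FREE]
Op 7: d = malloc(8) -> d = 4; heap: [0-1 FREE][2-3 ALLOC][4-11 ALLOC][12-14 FREE][15-23 ALLOC][24-31 FREE]
Op 8: free(b) -> (freed b); heap: [0-3 FREE][4-11 ALLOC][12-14 FREE][15-23 ALLOC][24-31 FREE]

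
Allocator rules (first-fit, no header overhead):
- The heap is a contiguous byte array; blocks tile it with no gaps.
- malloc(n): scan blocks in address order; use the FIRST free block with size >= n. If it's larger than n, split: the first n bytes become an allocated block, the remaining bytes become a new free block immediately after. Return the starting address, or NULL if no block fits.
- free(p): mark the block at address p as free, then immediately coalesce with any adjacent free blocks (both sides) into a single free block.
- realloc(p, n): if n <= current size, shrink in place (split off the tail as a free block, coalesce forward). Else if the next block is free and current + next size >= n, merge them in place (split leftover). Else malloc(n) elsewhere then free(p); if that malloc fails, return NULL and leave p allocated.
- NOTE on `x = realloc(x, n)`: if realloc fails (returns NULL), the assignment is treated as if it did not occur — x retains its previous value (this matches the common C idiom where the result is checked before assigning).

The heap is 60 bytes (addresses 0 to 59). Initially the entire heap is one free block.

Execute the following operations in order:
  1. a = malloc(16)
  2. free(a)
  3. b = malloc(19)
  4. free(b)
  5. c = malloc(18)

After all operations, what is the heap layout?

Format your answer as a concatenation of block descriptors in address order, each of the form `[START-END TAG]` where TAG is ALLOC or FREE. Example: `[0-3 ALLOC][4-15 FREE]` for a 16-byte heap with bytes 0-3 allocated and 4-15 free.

Answer: [0-17 ALLOC][18-59 FREE]

Derivation:
Op 1: a = malloc(16) -> a = 0; heap: [0-15 ALLOC][16-59 FREE]
Op 2: free(a) -> (freed a); heap: [0-59 FREE]
Op 3: b = malloc(19) -> b = 0; heap: [0-18 ALLOC][19-59 FREE]
Op 4: free(b) -> (freed b); heap: [0-59 FREE]
Op 5: c = malloc(18) -> c = 0; heap: [0-17 ALLOC][18-59 FREE]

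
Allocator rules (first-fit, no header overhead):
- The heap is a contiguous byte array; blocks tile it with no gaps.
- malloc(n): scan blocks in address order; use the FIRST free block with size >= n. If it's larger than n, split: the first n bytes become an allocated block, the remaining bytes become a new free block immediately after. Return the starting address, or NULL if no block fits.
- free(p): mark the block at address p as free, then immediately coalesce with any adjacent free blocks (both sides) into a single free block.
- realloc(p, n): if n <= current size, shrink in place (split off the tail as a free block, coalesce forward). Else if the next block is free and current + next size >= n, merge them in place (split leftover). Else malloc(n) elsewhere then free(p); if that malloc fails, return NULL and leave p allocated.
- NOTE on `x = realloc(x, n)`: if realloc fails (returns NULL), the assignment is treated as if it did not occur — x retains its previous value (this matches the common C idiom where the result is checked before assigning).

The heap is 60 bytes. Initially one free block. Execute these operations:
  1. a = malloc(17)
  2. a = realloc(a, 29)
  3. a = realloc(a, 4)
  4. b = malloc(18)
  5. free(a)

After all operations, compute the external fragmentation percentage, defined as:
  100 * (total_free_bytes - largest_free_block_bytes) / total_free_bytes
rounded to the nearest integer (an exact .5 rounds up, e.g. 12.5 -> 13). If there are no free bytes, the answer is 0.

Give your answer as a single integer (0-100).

Answer: 10

Derivation:
Op 1: a = malloc(17) -> a = 0; heap: [0-16 ALLOC][17-59 FREE]
Op 2: a = realloc(a, 29) -> a = 0; heap: [0-28 ALLOC][29-59 FREE]
Op 3: a = realloc(a, 4) -> a = 0; heap: [0-3 ALLOC][4-59 FREE]
Op 4: b = malloc(18) -> b = 4; heap: [0-3 ALLOC][4-21 ALLOC][22-59 FREE]
Op 5: free(a) -> (freed a); heap: [0-3 FREE][4-21 ALLOC][22-59 FREE]
Free blocks: [4 38] total_free=42 largest=38 -> 100*(42-38)/42 = 400/42 ≈ 9.524 -> rounds to 10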